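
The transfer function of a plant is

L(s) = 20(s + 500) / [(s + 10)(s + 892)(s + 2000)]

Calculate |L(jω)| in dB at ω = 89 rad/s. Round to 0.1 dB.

-84.0 dB

At s = jω = j89:
zero (s+500): 500 + j89 → |·| = √(500²+89²) = √257921 ≈ 507.86, ∠ = arctan(89/500) ≈ 10.09°
pole (s+10): 10 + j89 → |·| = √(10²+89²) = √8021 ≈ 89.56, ∠ = arctan(89/10) ≈ 83.59°
pole (s+892): 892 + j89 → |·| = √(892²+89²) = √803585 ≈ 896.43, ∠ = arctan(89/892) ≈ 5.70°
pole (s+2000): 2000 + j89 → |·| = √(2000²+89²) = √4007921 ≈ 2002, ∠ = arctan(89/2000) ≈ 2.55°
|L| = 20 · 507.86 / 1.6073e+08 ≈ 6.3194e-05
Gain = 20 log₁₀(6.3194e-05) ≈ -83.99 dB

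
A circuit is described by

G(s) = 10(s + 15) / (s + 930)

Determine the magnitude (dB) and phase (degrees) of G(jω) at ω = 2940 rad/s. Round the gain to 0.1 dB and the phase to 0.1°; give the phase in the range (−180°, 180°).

19.6 dB, 17.3°

At s = jω = j2940:
zero (s+15): 15 + j2940 → |·| = √(15²+2940²) = √8643825 ≈ 2940, ∠ = arctan(2940/15) ≈ 89.71°
pole (s+930): 930 + j2940 → |·| = √(930²+2940²) = √9508500 ≈ 3083.6, ∠ = arctan(2940/930) ≈ 72.45°
|G| = 10 · 2940 / 3083.6 ≈ 9.5343
Gain = 20 log₁₀(9.5343) ≈ 19.59 dB
∠G = 89.71° − 72.45° = 17.26°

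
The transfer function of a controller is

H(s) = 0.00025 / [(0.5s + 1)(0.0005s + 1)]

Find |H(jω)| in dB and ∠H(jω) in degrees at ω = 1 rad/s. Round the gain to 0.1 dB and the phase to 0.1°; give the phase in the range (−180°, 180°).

-73.0 dB, -26.6°

At ω = 1 rad/s:
pole (1 + j1·0.5) = 1 + j0.5 → |·| ≈ 1.118, ∠ ≈ 26.57°
pole (1 + j1·0.0005) = 1 + j0.0005 → |·| ≈ 1, ∠ ≈ 0.03°
|H| = 0.00025 · 1 / (1.118 · 1) ≈ 0.00022361
Gain = 20 log₁₀(0.00022361) ≈ -73.01 dB
∠H = (0°) − (26.57° + 0.03°) = -26.60°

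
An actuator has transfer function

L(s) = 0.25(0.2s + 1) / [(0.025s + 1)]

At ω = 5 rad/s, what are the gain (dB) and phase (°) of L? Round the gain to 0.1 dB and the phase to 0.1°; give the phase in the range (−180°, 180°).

At ω = 5 rad/s:
zero (1 + j5·0.2) = 1 + j1 → |·| ≈ 1.4142, ∠ ≈ 45.00°
pole (1 + j5·0.025) = 1 + j0.125 → |·| ≈ 1.0078, ∠ ≈ 7.13°
|L| = 0.25 · 1.4142 / (1.0078) ≈ 0.35081
Gain = 20 log₁₀(0.35081) ≈ -9.10 dB
∠L = (45.00°) − (7.13°) = 37.87°

-9.1 dB, 37.9°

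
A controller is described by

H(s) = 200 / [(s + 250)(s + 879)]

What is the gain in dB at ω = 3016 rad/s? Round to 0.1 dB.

At s = jω = j3016:
pole (s+250): 250 + j3016 → |·| = √(250²+3016²) = √9158756 ≈ 3026.3, ∠ = arctan(3016/250) ≈ 85.26°
pole (s+879): 879 + j3016 → |·| = √(879²+3016²) = √9868897 ≈ 3141.5, ∠ = arctan(3016/879) ≈ 73.75°
|H| = 200 / 9.5071e+06 ≈ 2.1037e-05
Gain = 20 log₁₀(2.1037e-05) ≈ -93.54 dB

-93.5 dB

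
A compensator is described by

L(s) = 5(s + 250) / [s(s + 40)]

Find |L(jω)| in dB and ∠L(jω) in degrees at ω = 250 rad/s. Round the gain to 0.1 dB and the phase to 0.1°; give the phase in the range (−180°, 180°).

At s = jω = j250:
zero (s+250): 250 + j250 → |·| = √(250²+250²) = √125000 ≈ 353.55, ∠ = arctan(250/250) ≈ 45.00°
pole (s+40): 40 + j250 → |·| = √(40²+250²) = √64100 ≈ 253.18, ∠ = arctan(250/40) ≈ 80.91°
pole at origin: |s| = 250, ∠ = 90.00° (in denominator)
|L| = 5 · 353.55 / 63295 ≈ 0.027929
Gain = 20 log₁₀(0.027929) ≈ -31.08 dB
∠L = 45.00° − 170.91° = -125.91°

-31.1 dB, -125.9°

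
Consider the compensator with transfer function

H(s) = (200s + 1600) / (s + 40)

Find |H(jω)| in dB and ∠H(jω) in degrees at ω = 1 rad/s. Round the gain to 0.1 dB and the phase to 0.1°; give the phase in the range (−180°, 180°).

Substitute s = j1:
Numerator: 200(j1) + 1600 = 1600 + j200
Denominator: (j1) + 40 = 40 + j1
|N| = √(1600² + 200²) ≈ 1612.5, ∠N ≈ 7.13°
|D| = √(40² + 1²) ≈ 40.012, ∠D ≈ 1.43°
|H| = 1612.5 / 40.012 ≈ 40.3
Gain = 20 log₁₀(40.3) ≈ 32.11 dB
∠H = 7.13° − 1.43° = 5.70°

32.1 dB, 5.7°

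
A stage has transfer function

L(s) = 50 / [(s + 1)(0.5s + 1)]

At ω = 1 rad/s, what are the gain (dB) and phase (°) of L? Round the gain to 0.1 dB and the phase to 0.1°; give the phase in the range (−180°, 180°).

At ω = 1 rad/s:
pole (1 + j1·1) = 1 + j1 → |·| ≈ 1.4142, ∠ ≈ 45.00°
pole (1 + j1·0.5) = 1 + j0.5 → |·| ≈ 1.118, ∠ ≈ 26.57°
|L| = 50 · 1 / (1.4142 · 1.118) ≈ 31.624
Gain = 20 log₁₀(31.624) ≈ 30.00 dB
∠L = (0°) − (45.00° + 26.57°) = -71.57°

30.0 dB, -71.6°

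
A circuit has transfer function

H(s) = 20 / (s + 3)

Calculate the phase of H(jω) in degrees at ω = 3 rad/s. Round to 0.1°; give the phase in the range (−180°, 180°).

-45.0°

Substitute s = j3:
Numerator: 20 = 20 + j0
Denominator: (j3) + 3 = 3 + j3
|N| = √(20² + 0²) ≈ 20, ∠N ≈ 0.00°
|D| = √(3² + 3²) ≈ 4.2426, ∠D ≈ 45.00°
∠H = 0.00° − 45.00° = -45.00°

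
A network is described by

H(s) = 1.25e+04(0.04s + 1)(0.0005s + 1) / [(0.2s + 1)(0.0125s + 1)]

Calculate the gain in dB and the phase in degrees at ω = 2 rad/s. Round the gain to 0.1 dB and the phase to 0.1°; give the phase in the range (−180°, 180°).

At ω = 2 rad/s:
zero (1 + j2·0.04) = 1 + j0.08 → |·| ≈ 1.0032, ∠ ≈ 4.57°
zero (1 + j2·0.0005) = 1 + j0.001 → |·| ≈ 1, ∠ ≈ 0.06°
pole (1 + j2·0.2) = 1 + j0.4 → |·| ≈ 1.077, ∠ ≈ 21.80°
pole (1 + j2·0.0125) = 1 + j0.025 → |·| ≈ 1.0003, ∠ ≈ 1.43°
|H| = 1.25e+04 · 1.0032 · 1 / (1.077 · 1.0003) ≈ 11640
Gain = 20 log₁₀(11640) ≈ 81.32 dB
∠H = (4.57° + 0.06°) − (21.80° + 1.43°) = -18.60°

81.3 dB, -18.6°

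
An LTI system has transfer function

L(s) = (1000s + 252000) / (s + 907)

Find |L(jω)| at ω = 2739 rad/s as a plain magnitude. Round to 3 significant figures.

Substitute s = j2739:
Numerator: 1000(j2739) + 252000 = 252000 + j2739000
Denominator: (j2739) + 907 = 907 + j2739
|N| = √(252000² + 2739000²) ≈ 2.7506e+06, ∠N ≈ 84.74°
|D| = √(907² + 2739²) ≈ 2885.3, ∠D ≈ 71.68°
|L| = 2.7506e+06 / 2885.3 ≈ 953.32

953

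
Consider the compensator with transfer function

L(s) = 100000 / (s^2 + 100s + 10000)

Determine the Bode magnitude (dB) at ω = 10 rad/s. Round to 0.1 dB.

20.0 dB

At s = jω = j10:
quadratic: (j10)² + 100·j10 + 10000 = 9900 + j1000 → |·| ≈ 9950.4, ∠ ≈ 5.77°
|L| = 100000 / 9950.4 ≈ 10.05
Gain = 20 log₁₀(10.05) ≈ 20.04 dB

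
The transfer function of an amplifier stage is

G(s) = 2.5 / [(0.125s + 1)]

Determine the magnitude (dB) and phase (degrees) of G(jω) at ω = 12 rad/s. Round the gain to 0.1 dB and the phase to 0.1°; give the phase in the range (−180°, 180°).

At ω = 12 rad/s:
pole (1 + j12·0.125) = 1 + j1.5 → |·| ≈ 1.8028, ∠ ≈ 56.31°
|G| = 2.5 · 1 / (1.8028) ≈ 1.3867
Gain = 20 log₁₀(1.3867) ≈ 2.84 dB
∠G = (0°) − (56.31°) = -56.31°

2.8 dB, -56.3°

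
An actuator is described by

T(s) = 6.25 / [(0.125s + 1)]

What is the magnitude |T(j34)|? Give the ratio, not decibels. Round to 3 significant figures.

1.43

At ω = 34 rad/s:
pole (1 + j34·0.125) = 1 + j4.25 → |·| ≈ 4.3661, ∠ ≈ 76.76°
|T| = 6.25 · 1 / (4.3661) ≈ 1.4315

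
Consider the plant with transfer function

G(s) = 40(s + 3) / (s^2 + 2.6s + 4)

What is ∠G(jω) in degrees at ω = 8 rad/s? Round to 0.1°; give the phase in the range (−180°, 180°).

At s = jω = j8:
zero (s+3): 3 + j8 → |·| = √(3²+8²) = √73 ≈ 8.544, ∠ = arctan(8/3) ≈ 69.44°
quadratic: (j8)² + 2.6·j8 + 4 = -60 + j20.8 → |·| ≈ 63.503, ∠ ≈ 160.88°
∠G = 69.44° − 160.88° = -91.44°

-91.4°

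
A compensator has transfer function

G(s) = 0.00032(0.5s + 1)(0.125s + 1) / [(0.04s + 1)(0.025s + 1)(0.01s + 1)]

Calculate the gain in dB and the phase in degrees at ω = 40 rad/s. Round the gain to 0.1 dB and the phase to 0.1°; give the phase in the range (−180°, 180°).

-38.9 dB, 41.0°

At ω = 40 rad/s:
zero (1 + j40·0.5) = 1 + j20 → |·| ≈ 20.025, ∠ ≈ 87.14°
zero (1 + j40·0.125) = 1 + j5 → |·| ≈ 5.099, ∠ ≈ 78.69°
pole (1 + j40·0.04) = 1 + j1.6 → |·| ≈ 1.8868, ∠ ≈ 57.99°
pole (1 + j40·0.025) = 1 + j1 → |·| ≈ 1.4142, ∠ ≈ 45.00°
pole (1 + j40·0.01) = 1 + j0.4 → |·| ≈ 1.077, ∠ ≈ 21.80°
|G| = 0.00032 · 20.025 · 5.099 / (1.8868 · 1.4142 · 1.077) ≈ 0.01137
Gain = 20 log₁₀(0.01137) ≈ -38.88 dB
∠G = (87.14° + 78.69°) − (57.99° + 45.00° + 21.80°) = 41.04°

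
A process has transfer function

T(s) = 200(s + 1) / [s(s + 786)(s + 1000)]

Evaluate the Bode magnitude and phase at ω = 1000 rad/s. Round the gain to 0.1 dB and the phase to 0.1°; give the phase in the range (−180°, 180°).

-79.1 dB, -96.9°

At s = jω = j1000:
zero (s+1): 1 + j1000 → |·| = √(1²+1000²) = √1000001 ≈ 1000, ∠ = arctan(1000/1) ≈ 89.94°
pole (s+786): 786 + j1000 → |·| = √(786²+1000²) = √1617796 ≈ 1271.9, ∠ = arctan(1000/786) ≈ 51.83°
pole (s+1000): 1000 + j1000 → |·| = √(1000²+1000²) = √2000000 ≈ 1414.2, ∠ = arctan(1000/1000) ≈ 45.00°
pole at origin: |s| = 1000, ∠ = 90.00° (in denominator)
|T| = 200 · 1000 / 1.7987e+09 ≈ 0.00011119
Gain = 20 log₁₀(0.00011119) ≈ -79.08 dB
∠T = 89.94° − 186.83° = -96.89°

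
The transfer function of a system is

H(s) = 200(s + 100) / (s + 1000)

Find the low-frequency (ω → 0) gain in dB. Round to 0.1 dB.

H(0) = 200·100 / (1000) = 20
20 log₁₀(20) ≈ 26.02 dB

26.0 dB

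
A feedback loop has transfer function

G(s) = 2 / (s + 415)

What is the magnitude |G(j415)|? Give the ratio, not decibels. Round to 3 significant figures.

0.00341

At s = jω = j415:
pole (s+415): 415 + j415 → |·| = √(415²+415²) = √344450 ≈ 586.9, ∠ = arctan(415/415) ≈ 45.00°
|G| = 2 / 586.9 ≈ 0.0034077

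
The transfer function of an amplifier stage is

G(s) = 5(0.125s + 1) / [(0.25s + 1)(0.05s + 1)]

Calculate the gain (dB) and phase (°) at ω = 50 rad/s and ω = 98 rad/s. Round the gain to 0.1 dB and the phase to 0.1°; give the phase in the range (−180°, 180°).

ω = 50: -0.6 dB, -72.7°; ω = 98: -6.0 dB, -80.8°

At ω = 50 rad/s:
zero (1 + j50·0.125) = 1 + j6.25 → |·| ≈ 6.3295, ∠ ≈ 80.91°
pole (1 + j50·0.25) = 1 + j12.5 → |·| ≈ 12.54, ∠ ≈ 85.43°
pole (1 + j50·0.05) = 1 + j2.5 → |·| ≈ 2.6926, ∠ ≈ 68.20°
|G| = 5 · 6.3295 / (12.54 · 2.6926) ≈ 0.93728
Gain = 20 log₁₀(0.93728) ≈ -0.56 dB
∠G = (80.91°) − (85.43° + 68.20°) = -72.72°

At ω = 98 rad/s:
zero (1 + j98·0.125) = 1 + j12.25 → |·| ≈ 12.291, ∠ ≈ 85.33°
pole (1 + j98·0.25) = 1 + j24.5 → |·| ≈ 24.52, ∠ ≈ 87.66°
pole (1 + j98·0.05) = 1 + j4.9 → |·| ≈ 5.001, ∠ ≈ 78.47°
|G| = 5 · 12.291 / (24.52 · 5.001) ≈ 0.50116
Gain = 20 log₁₀(0.50116) ≈ -6.00 dB
∠G = (85.33°) − (87.66° + 78.47°) = -80.80°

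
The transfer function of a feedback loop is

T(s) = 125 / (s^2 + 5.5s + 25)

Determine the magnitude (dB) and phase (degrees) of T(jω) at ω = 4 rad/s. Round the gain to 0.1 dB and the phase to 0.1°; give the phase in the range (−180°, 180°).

14.4 dB, -67.8°

At s = jω = j4:
quadratic: (j4)² + 5.5·j4 + 25 = 9 + j22 → |·| ≈ 23.77, ∠ ≈ 67.75°
|T| = 125 / 23.77 ≈ 5.2587
Gain = 20 log₁₀(5.2587) ≈ 14.42 dB
∠T = 0.00° − 67.75° = -67.75°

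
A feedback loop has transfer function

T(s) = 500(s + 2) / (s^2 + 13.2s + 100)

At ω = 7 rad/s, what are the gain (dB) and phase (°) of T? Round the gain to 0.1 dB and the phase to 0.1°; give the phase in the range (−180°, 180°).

At s = jω = j7:
zero (s+2): 2 + j7 → |·| = √(2²+7²) = √53 ≈ 7.2801, ∠ = arctan(7/2) ≈ 74.05°
quadratic: (j7)² + 13.2·j7 + 100 = 51 + j92.4 → |·| ≈ 105.54, ∠ ≈ 61.10°
|T| = 500 · 7.2801 / 105.54 ≈ 34.49
Gain = 20 log₁₀(34.49) ≈ 30.75 dB
∠T = 74.05° − 61.10° = 12.95°

30.8 dB, 13.0°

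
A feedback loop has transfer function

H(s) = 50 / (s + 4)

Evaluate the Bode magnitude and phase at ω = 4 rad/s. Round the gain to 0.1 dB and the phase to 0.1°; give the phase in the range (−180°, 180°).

Substitute s = j4:
Numerator: 50 = 50 + j0
Denominator: (j4) + 4 = 4 + j4
|N| = √(50² + 0²) ≈ 50, ∠N ≈ 0.00°
|D| = √(4² + 4²) ≈ 5.6569, ∠D ≈ 45.00°
|H| = 50 / 5.6569 ≈ 8.8388
Gain = 20 log₁₀(8.8388) ≈ 18.93 dB
∠H = 0.00° − 45.00° = -45.00°

18.9 dB, -45.0°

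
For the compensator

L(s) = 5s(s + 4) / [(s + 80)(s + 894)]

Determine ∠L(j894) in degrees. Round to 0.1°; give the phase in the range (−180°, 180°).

49.9°

At s = jω = j894:
zero (s+4): 4 + j894 → |·| = √(4²+894²) = √799252 ≈ 894.01, ∠ = arctan(894/4) ≈ 89.74°
zero at origin: s = j894 → |·| = 894, ∠ = 90.00°
pole (s+80): 80 + j894 → |·| = √(80²+894²) = √805636 ≈ 897.57, ∠ = arctan(894/80) ≈ 84.89°
pole (s+894): 894 + j894 → |·| = √(894²+894²) = √1598472 ≈ 1264.3, ∠ = arctan(894/894) ≈ 45.00°
∠L = 179.74° − 129.89° = 49.85°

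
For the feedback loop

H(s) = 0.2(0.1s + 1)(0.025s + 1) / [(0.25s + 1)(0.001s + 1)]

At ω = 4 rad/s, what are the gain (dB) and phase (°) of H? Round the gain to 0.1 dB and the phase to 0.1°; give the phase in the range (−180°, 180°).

-16.3 dB, -17.7°

At ω = 4 rad/s:
zero (1 + j4·0.1) = 1 + j0.4 → |·| ≈ 1.077, ∠ ≈ 21.80°
zero (1 + j4·0.025) = 1 + j0.1 → |·| ≈ 1.005, ∠ ≈ 5.71°
pole (1 + j4·0.25) = 1 + j1 → |·| ≈ 1.4142, ∠ ≈ 45.00°
pole (1 + j4·0.001) = 1 + j0.004 → |·| ≈ 1, ∠ ≈ 0.23°
|H| = 0.2 · 1.077 · 1.005 / (1.4142 · 1) ≈ 0.15307
Gain = 20 log₁₀(0.15307) ≈ -16.30 dB
∠H = (21.80° + 5.71°) − (45.00° + 0.23°) = -17.72°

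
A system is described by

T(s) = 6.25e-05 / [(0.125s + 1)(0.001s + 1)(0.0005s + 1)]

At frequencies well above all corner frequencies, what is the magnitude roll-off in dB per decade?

Each pole contributes −20 dB/decade at high frequency; each zero contributes +20 dB/decade.
Net: 0 zero(s) − 3 pole(s) → -60 dB/decade.

-60 dB/decade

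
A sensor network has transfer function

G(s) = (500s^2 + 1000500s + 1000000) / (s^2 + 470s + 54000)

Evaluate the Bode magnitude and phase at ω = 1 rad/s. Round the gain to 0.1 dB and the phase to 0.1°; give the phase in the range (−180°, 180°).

28.4 dB, 44.5°

Substitute s = j1:
Numerator: 500(j1)^2 + 1000500(j1) + 1000000 = 999500 + j1000500
Denominator: (j1)^2 + 470(j1) + 54000 = 53999 + j470
|N| = √(999500² + 1000500²) ≈ 1.4142e+06, ∠N ≈ 45.03°
|D| = √(53999² + 470²) ≈ 54001, ∠D ≈ 0.50°
|G| = 1.4142e+06 / 54001 ≈ 26.188
Gain = 20 log₁₀(26.188) ≈ 28.36 dB
∠G = 45.03° − 0.50° = 44.53°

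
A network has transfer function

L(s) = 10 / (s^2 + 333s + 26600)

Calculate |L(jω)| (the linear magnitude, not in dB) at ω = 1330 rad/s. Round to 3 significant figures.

5.56e-06

Substitute s = j1330:
Numerator: 10 = 10 + j0
Denominator: (j1330)^2 + 333(j1330) + 26600 = -1742300 + j442890
|N| = √(10² + 0²) ≈ 10, ∠N ≈ 0.00°
|D| = √(1742300² + 442890²) ≈ 1.7977e+06, ∠D ≈ 165.74°
|L| = 10 / 1.7977e+06 ≈ 5.5627e-06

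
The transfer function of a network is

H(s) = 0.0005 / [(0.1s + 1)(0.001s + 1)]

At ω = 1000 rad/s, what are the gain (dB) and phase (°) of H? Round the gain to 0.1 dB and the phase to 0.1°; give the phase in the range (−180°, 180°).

At ω = 1000 rad/s:
pole (1 + j1000·0.1) = 1 + j100 → |·| ≈ 100, ∠ ≈ 89.43°
pole (1 + j1000·0.001) = 1 + j1 → |·| ≈ 1.4142, ∠ ≈ 45.00°
|H| = 0.0005 · 1 / (100 · 1.4142) ≈ 3.5356e-06
Gain = 20 log₁₀(3.5356e-06) ≈ -109.03 dB
∠H = (0°) − (89.43° + 45.00°) = -134.43°

-109.0 dB, -134.4°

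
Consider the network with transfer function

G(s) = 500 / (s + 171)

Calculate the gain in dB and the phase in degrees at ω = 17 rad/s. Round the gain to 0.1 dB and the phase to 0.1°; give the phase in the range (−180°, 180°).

9.3 dB, -5.7°

Substitute s = j17:
Numerator: 500 = 500 + j0
Denominator: (j17) + 171 = 171 + j17
|N| = √(500² + 0²) ≈ 500, ∠N ≈ 0.00°
|D| = √(171² + 17²) ≈ 171.84, ∠D ≈ 5.68°
|G| = 500 / 171.84 ≈ 2.9097
Gain = 20 log₁₀(2.9097) ≈ 9.28 dB
∠G = 0.00° − 5.68° = -5.68°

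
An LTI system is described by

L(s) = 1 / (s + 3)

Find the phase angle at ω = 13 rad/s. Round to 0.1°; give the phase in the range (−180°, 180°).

-77.0°

Substitute s = j13:
Numerator: 1 = 1 + j0
Denominator: (j13) + 3 = 3 + j13
|N| = √(1² + 0²) ≈ 1, ∠N ≈ 0.00°
|D| = √(3² + 13²) ≈ 13.342, ∠D ≈ 77.01°
∠L = 0.00° − 77.01° = -77.01°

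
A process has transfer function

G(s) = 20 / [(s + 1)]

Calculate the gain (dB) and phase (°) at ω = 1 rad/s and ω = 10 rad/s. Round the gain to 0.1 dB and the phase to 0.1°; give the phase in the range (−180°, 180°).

At ω = 1 rad/s:
pole (1 + j1·1) = 1 + j1 → |·| ≈ 1.4142, ∠ ≈ 45.00°
|G| = 20 · 1 / (1.4142) ≈ 14.142
Gain = 20 log₁₀(14.142) ≈ 23.01 dB
∠G = (0°) − (45.00°) = -45.00°

At ω = 10 rad/s:
pole (1 + j10·1) = 1 + j10 → |·| ≈ 10.05, ∠ ≈ 84.29°
|G| = 20 · 1 / (10.05) ≈ 1.99
Gain = 20 log₁₀(1.99) ≈ 5.98 dB
∠G = (0°) − (84.29°) = -84.29°

ω = 1: 23.0 dB, -45.0°; ω = 10: 6.0 dB, -84.3°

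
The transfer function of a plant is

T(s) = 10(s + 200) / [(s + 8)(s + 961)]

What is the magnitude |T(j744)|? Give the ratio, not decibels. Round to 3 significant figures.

At s = jω = j744:
zero (s+200): 200 + j744 → |·| = √(200²+744²) = √593536 ≈ 770.41, ∠ = arctan(744/200) ≈ 74.95°
pole (s+8): 8 + j744 → |·| = √(8²+744²) = √553600 ≈ 744.04, ∠ = arctan(744/8) ≈ 89.38°
pole (s+961): 961 + j744 → |·| = √(961²+744²) = √1477057 ≈ 1215.3, ∠ = arctan(744/961) ≈ 37.75°
|T| = 10 · 770.41 / 9.0423e+05 ≈ 0.0085201

0.00852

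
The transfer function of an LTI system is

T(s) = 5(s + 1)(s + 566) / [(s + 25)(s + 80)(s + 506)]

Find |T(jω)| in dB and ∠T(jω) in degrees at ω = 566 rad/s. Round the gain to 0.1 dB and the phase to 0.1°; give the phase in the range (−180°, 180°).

-40.7 dB, -82.7°

At s = jω = j566:
zero (s+1): 1 + j566 → |·| = √(1²+566²) = √320357 ≈ 566, ∠ = arctan(566/1) ≈ 89.90°
zero (s+566): 566 + j566 → |·| = √(566²+566²) = √640712 ≈ 800.44, ∠ = arctan(566/566) ≈ 45.00°
pole (s+25): 25 + j566 → |·| = √(25²+566²) = √320981 ≈ 566.55, ∠ = arctan(566/25) ≈ 87.47°
pole (s+80): 80 + j566 → |·| = √(80²+566²) = √326756 ≈ 571.63, ∠ = arctan(566/80) ≈ 81.95°
pole (s+506): 506 + j566 → |·| = √(506²+566²) = √576392 ≈ 759.2, ∠ = arctan(566/506) ≈ 48.20°
|T| = 5 · 4.5305e+05 / 2.4587e+08 ≈ 0.0092132
Gain = 20 log₁₀(0.0092132) ≈ -40.71 dB
∠T = 134.90° − 217.62° = -82.72°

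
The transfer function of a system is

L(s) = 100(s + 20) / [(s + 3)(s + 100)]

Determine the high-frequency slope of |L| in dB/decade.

Each pole contributes −20 dB/decade at high frequency; each zero contributes +20 dB/decade.
Net: 1 zero(s) − 2 pole(s) → -20 dB/decade.

-20 dB/decade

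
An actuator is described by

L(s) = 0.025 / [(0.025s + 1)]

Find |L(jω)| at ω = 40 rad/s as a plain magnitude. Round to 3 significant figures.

At ω = 40 rad/s:
pole (1 + j40·0.025) = 1 + j1 → |·| ≈ 1.4142, ∠ ≈ 45.00°
|L| = 0.025 · 1 / (1.4142) ≈ 0.017678

0.0177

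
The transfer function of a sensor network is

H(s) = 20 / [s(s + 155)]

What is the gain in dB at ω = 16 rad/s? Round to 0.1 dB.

At s = jω = j16:
pole (s+155): 155 + j16 → |·| = √(155²+16²) = √24281 ≈ 155.82, ∠ = arctan(16/155) ≈ 5.89°
pole at origin: |s| = 16, ∠ = 90.00° (in denominator)
|H| = 20 / 2493.1 ≈ 0.0080221
Gain = 20 log₁₀(0.0080221) ≈ -41.91 dB

-41.9 dB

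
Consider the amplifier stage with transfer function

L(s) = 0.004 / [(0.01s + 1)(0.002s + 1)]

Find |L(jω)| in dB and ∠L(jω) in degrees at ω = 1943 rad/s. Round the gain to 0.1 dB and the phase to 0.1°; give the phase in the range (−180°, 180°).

At ω = 1943 rad/s:
pole (1 + j1943·0.01) = 1 + j19.43 → |·| ≈ 19.456, ∠ ≈ 87.05°
pole (1 + j1943·0.002) = 1 + j3.886 → |·| ≈ 4.0126, ∠ ≈ 75.57°
|L| = 0.004 · 1 / (19.456 · 4.0126) ≈ 5.1237e-05
Gain = 20 log₁₀(5.1237e-05) ≈ -85.81 dB
∠L = (0°) − (87.05° + 75.57°) = -162.62°

-85.8 dB, -162.6°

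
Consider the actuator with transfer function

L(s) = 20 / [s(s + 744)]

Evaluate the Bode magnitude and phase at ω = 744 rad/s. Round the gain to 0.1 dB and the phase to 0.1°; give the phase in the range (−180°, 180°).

At s = jω = j744:
pole (s+744): 744 + j744 → |·| = √(744²+744²) = √1107072 ≈ 1052.2, ∠ = arctan(744/744) ≈ 45.00°
pole at origin: |s| = 744, ∠ = 90.00° (in denominator)
|L| = 20 / 7.8284e+05 ≈ 2.5548e-05
Gain = 20 log₁₀(2.5548e-05) ≈ -91.85 dB
∠L = 0.00° − 135.00° = -135.00°

-91.9 dB, -135.0°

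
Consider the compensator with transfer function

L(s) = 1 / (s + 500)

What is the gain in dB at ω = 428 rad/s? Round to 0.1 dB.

At s = jω = j428:
pole (s+500): 500 + j428 → |·| = √(500²+428²) = √433184 ≈ 658.17, ∠ = arctan(428/500) ≈ 40.56°
|L| = 1 / 658.17 ≈ 0.0015194
Gain = 20 log₁₀(0.0015194) ≈ -56.37 dB

-56.4 dB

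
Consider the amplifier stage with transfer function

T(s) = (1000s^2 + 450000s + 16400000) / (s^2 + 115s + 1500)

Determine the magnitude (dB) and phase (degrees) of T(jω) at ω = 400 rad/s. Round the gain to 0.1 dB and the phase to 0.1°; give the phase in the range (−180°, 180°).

62.9 dB, -35.2°

Substitute s = j400:
Numerator: 1000(j400)^2 + 450000(j400) + 16400000 = -143600000 + j180000000
Denominator: (j400)^2 + 115(j400) + 1500 = -158500 + j46000
|N| = √(143600000² + 180000000²) ≈ 2.3026e+08, ∠N ≈ 128.58°
|D| = √(158500² + 46000²) ≈ 1.6504e+05, ∠D ≈ 163.82°
|T| = 2.3026e+08 / 1.6504e+05 ≈ 1395.2
Gain = 20 log₁₀(1395.2) ≈ 62.89 dB
∠T = 128.58° − 163.82° = -35.24°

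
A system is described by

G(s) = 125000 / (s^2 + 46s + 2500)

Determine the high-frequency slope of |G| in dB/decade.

Each pole contributes −20 dB/decade at high frequency; each zero contributes +20 dB/decade.
Net: 0 zero(s) − 2 pole(s) → -40 dB/decade.

-40 dB/decade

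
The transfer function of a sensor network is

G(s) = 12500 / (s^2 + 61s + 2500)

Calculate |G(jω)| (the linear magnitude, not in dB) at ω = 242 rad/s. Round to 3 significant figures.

At s = jω = j242:
quadratic: (j242)² + 61·j242 + 2500 = -56064 + j14762 → |·| ≈ 57975, ∠ ≈ 165.25°
|G| = 12500 / 57975 ≈ 0.21561

0.216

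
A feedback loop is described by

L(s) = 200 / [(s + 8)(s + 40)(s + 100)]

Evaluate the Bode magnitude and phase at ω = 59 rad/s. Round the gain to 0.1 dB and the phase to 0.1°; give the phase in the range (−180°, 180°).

At s = jω = j59:
pole (s+8): 8 + j59 → |·| = √(8²+59²) = √3545 ≈ 59.54, ∠ = arctan(59/8) ≈ 82.28°
pole (s+40): 40 + j59 → |·| = √(40²+59²) = √5081 ≈ 71.281, ∠ = arctan(59/40) ≈ 55.86°
pole (s+100): 100 + j59 → |·| = √(100²+59²) = √13481 ≈ 116.11, ∠ = arctan(59/100) ≈ 30.54°
|L| = 200 / 4.9278e+05 ≈ 0.00040586
Gain = 20 log₁₀(0.00040586) ≈ -67.83 dB
∠L = 0.00° − 168.68° = -168.68°

-67.8 dB, -168.7°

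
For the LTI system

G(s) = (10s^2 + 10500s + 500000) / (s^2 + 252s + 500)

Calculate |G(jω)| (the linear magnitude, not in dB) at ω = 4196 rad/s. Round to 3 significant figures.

Substitute s = j4196:
Numerator: 10(j4196)^2 + 10500(j4196) + 500000 = -175564160 + j44058000
Denominator: (j4196)^2 + 252(j4196) + 500 = -17605916 + j1057392
|N| = √(175564160² + 44058000²) ≈ 1.8101e+08, ∠N ≈ 165.91°
|D| = √(17605916² + 1057392²) ≈ 1.7638e+07, ∠D ≈ 176.56°
|G| = 1.8101e+08 / 1.7638e+07 ≈ 10.263

10.3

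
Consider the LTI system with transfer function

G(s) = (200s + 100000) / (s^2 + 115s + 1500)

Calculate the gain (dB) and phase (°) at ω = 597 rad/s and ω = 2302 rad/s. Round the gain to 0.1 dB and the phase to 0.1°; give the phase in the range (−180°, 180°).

Substitute s = j597:
Numerator: 200(j597) + 100000 = 100000 + j119400
Denominator: (j597)^2 + 115(j597) + 1500 = -354909 + j68655
|N| = √(100000² + 119400²) ≈ 1.5574e+05, ∠N ≈ 50.05°
|D| = √(354909² + 68655²) ≈ 3.6149e+05, ∠D ≈ 169.05°
|G| = 1.5574e+05 / 3.6149e+05 ≈ 0.43083
Gain = 20 log₁₀(0.43083) ≈ -7.31 dB
∠G = 50.05° − 169.05° = -119.00°

Substitute s = j2302:
Numerator: 200(j2302) + 100000 = 100000 + j460400
Denominator: (j2302)^2 + 115(j2302) + 1500 = -5297704 + j264730
|N| = √(100000² + 460400²) ≈ 4.7113e+05, ∠N ≈ 77.75°
|D| = √(5297704² + 264730²) ≈ 5.3043e+06, ∠D ≈ 177.14°
|G| = 4.7113e+05 / 5.3043e+06 ≈ 0.08882
Gain = 20 log₁₀(0.08882) ≈ -21.03 dB
∠G = 77.75° − 177.14° = -99.39°

ω = 597: -7.3 dB, -119.0°; ω = 2302: -21.0 dB, -99.4°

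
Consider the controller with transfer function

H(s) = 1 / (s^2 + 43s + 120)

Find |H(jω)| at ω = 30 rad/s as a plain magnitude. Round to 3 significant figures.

0.000663

Substitute s = j30:
Numerator: 1 = 1 + j0
Denominator: (j30)^2 + 43(j30) + 120 = -780 + j1290
|N| = √(1² + 0²) ≈ 1, ∠N ≈ 0.00°
|D| = √(780² + 1290²) ≈ 1507.5, ∠D ≈ 121.16°
|H| = 1 / 1507.5 ≈ 0.00066335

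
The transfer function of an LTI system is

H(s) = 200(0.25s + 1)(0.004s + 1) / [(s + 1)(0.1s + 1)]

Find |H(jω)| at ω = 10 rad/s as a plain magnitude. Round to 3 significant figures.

37.9

At ω = 10 rad/s:
zero (1 + j10·0.25) = 1 + j2.5 → |·| ≈ 2.6926, ∠ ≈ 68.20°
zero (1 + j10·0.004) = 1 + j0.04 → |·| ≈ 1.0008, ∠ ≈ 2.29°
pole (1 + j10·1) = 1 + j10 → |·| ≈ 10.05, ∠ ≈ 84.29°
pole (1 + j10·0.1) = 1 + j1 → |·| ≈ 1.4142, ∠ ≈ 45.00°
|H| = 200 · 2.6926 · 1.0008 / (10.05 · 1.4142) ≈ 37.92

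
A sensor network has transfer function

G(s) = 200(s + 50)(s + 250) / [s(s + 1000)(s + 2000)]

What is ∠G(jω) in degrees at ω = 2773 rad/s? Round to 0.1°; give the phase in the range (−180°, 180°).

-40.6°

At s = jω = j2773:
zero (s+50): 50 + j2773 → |·| = √(50²+2773²) = √7692029 ≈ 2773.5, ∠ = arctan(2773/50) ≈ 88.97°
zero (s+250): 250 + j2773 → |·| = √(250²+2773²) = √7752029 ≈ 2784.2, ∠ = arctan(2773/250) ≈ 84.85°
pole (s+1000): 1000 + j2773 → |·| = √(1000²+2773²) = √8689529 ≈ 2947.8, ∠ = arctan(2773/1000) ≈ 70.17°
pole (s+2000): 2000 + j2773 → |·| = √(2000²+2773²) = √11689529 ≈ 3419, ∠ = arctan(2773/2000) ≈ 54.20°
pole at origin: |s| = 2773, ∠ = 90.00° (in denominator)
∠G = 173.82° − 214.37° = -40.55°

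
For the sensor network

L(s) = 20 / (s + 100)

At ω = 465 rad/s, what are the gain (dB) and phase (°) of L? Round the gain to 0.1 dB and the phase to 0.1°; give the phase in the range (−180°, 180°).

At s = jω = j465:
pole (s+100): 100 + j465 → |·| = √(100²+465²) = √226225 ≈ 475.63, ∠ = arctan(465/100) ≈ 77.86°
|L| = 20 / 475.63 ≈ 0.042049
Gain = 20 log₁₀(0.042049) ≈ -27.52 dB
∠L = 0.00° − 77.86° = -77.86°

-27.5 dB, -77.9°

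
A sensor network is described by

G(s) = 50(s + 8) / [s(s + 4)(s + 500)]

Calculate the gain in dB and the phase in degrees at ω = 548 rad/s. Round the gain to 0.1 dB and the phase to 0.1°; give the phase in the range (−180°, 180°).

At s = jω = j548:
zero (s+8): 8 + j548 → |·| = √(8²+548²) = √300368 ≈ 548.06, ∠ = arctan(548/8) ≈ 89.16°
pole (s+4): 4 + j548 → |·| = √(4²+548²) = √300320 ≈ 548.01, ∠ = arctan(548/4) ≈ 89.58°
pole (s+500): 500 + j548 → |·| = √(500²+548²) = √550304 ≈ 741.82, ∠ = arctan(548/500) ≈ 47.62°
pole at origin: |s| = 548, ∠ = 90.00° (in denominator)
|G| = 50 · 548.06 / 2.2278e+08 ≈ 0.000123
Gain = 20 log₁₀(0.000123) ≈ -78.20 dB
∠G = 89.16° − 227.20° = -138.04°

-78.2 dB, -138.0°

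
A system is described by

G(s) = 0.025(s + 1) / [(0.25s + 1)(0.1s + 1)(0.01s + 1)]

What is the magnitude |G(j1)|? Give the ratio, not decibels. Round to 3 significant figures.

At ω = 1 rad/s:
zero (1 + j1·1) = 1 + j1 → |·| ≈ 1.4142, ∠ ≈ 45.00°
pole (1 + j1·0.25) = 1 + j0.25 → |·| ≈ 1.0308, ∠ ≈ 14.04°
pole (1 + j1·0.1) = 1 + j0.1 → |·| ≈ 1.005, ∠ ≈ 5.71°
pole (1 + j1·0.01) = 1 + j0.01 → |·| ≈ 1, ∠ ≈ 0.57°
|G| = 0.025 · 1.4142 / (1.0308 · 1.005 · 1) ≈ 0.034128

0.0341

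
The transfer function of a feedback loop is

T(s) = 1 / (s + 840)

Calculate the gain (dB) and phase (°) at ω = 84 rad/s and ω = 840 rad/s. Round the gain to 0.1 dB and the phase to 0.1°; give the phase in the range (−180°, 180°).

At s = jω = j84:
pole (s+840): 840 + j84 → |·| = √(840²+84²) = √712656 ≈ 844.19, ∠ = arctan(84/840) ≈ 5.71°
|T| = 1 / 844.19 ≈ 0.0011846
Gain = 20 log₁₀(0.0011846) ≈ -58.53 dB
∠T = 0.00° − 5.71° = -5.71°

At s = jω = j840:
pole (s+840): 840 + j840 → |·| = √(840²+840²) = √1411200 ≈ 1187.9, ∠ = arctan(840/840) ≈ 45.00°
|T| = 1 / 1187.9 ≈ 0.00084182
Gain = 20 log₁₀(0.00084182) ≈ -61.50 dB
∠T = 0.00° − 45.00° = -45.00°

ω = 84: -58.5 dB, -5.7°; ω = 840: -61.5 dB, -45.0°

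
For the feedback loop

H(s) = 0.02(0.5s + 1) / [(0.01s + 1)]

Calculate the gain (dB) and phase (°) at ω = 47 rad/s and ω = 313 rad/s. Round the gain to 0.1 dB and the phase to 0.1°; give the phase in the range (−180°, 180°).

ω = 47: -7.4 dB, 62.4°; ω = 313: -0.4 dB, 17.4°

At ω = 47 rad/s:
zero (1 + j47·0.5) = 1 + j23.5 → |·| ≈ 23.521, ∠ ≈ 87.56°
pole (1 + j47·0.01) = 1 + j0.47 → |·| ≈ 1.1049, ∠ ≈ 25.17°
|H| = 0.02 · 23.521 / (1.1049) ≈ 0.42576
Gain = 20 log₁₀(0.42576) ≈ -7.42 dB
∠H = (87.56°) − (25.17°) = 62.39°

At ω = 313 rad/s:
zero (1 + j313·0.5) = 1 + j156.5 → |·| ≈ 156.5, ∠ ≈ 89.63°
pole (1 + j313·0.01) = 1 + j3.13 → |·| ≈ 3.2859, ∠ ≈ 72.28°
|H| = 0.02 · 156.5 / (3.2859) ≈ 0.95255
Gain = 20 log₁₀(0.95255) ≈ -0.42 dB
∠H = (89.63°) − (72.28°) = 17.35°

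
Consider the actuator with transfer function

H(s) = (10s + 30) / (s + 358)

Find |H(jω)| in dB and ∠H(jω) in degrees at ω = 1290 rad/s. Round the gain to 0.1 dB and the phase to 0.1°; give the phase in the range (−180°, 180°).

Substitute s = j1290:
Numerator: 10(j1290) + 30 = 30 + j12900
Denominator: (j1290) + 358 = 358 + j1290
|N| = √(30² + 12900²) ≈ 12900, ∠N ≈ 89.87°
|D| = √(358² + 1290²) ≈ 1338.8, ∠D ≈ 74.49°
|H| = 12900 / 1338.8 ≈ 9.6355
Gain = 20 log₁₀(9.6355) ≈ 19.68 dB
∠H = 89.87° − 74.49° = 15.38°

19.7 dB, 15.4°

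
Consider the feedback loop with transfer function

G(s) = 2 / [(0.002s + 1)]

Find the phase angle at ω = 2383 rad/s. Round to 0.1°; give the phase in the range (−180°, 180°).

At ω = 2383 rad/s:
pole (1 + j2383·0.002) = 1 + j4.766 → |·| ≈ 4.8698, ∠ ≈ 78.15°
∠G = (0°) − (78.15°) = -78.15°

-78.2°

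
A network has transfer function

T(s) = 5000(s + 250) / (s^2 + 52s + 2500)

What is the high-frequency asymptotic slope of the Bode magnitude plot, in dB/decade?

Each pole contributes −20 dB/decade at high frequency; each zero contributes +20 dB/decade.
Net: 1 zero(s) − 2 pole(s) → -20 dB/decade.

-20 dB/decade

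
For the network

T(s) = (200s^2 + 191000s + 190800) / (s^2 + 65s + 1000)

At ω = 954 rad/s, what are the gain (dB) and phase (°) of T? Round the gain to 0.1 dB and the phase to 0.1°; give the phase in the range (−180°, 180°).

Substitute s = j954:
Numerator: 200(j954)^2 + 191000(j954) + 190800 = -181832400 + j182214000
Denominator: (j954)^2 + 65(j954) + 1000 = -909116 + j62010
|N| = √(181832400² + 182214000²) ≈ 2.5742e+08, ∠N ≈ 134.94°
|D| = √(909116² + 62010²) ≈ 9.1123e+05, ∠D ≈ 176.10°
|T| = 2.5742e+08 / 9.1123e+05 ≈ 282.5
Gain = 20 log₁₀(282.5) ≈ 49.02 dB
∠T = 134.94° − 176.10° = -41.16°

49.0 dB, -41.2°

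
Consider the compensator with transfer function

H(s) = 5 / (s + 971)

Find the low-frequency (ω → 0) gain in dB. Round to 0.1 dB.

H(0) = 5 / 971 ≈ 0.0051493
20 log₁₀(0.0051493) ≈ -45.77 dB

-45.8 dB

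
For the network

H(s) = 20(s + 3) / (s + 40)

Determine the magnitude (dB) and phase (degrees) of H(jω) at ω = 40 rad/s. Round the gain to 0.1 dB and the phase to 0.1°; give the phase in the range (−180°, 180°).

At s = jω = j40:
zero (s+3): 3 + j40 → |·| = √(3²+40²) = √1609 ≈ 40.112, ∠ = arctan(40/3) ≈ 85.71°
pole (s+40): 40 + j40 → |·| = √(40²+40²) = √3200 ≈ 56.569, ∠ = arctan(40/40) ≈ 45.00°
|H| = 20 · 40.112 / 56.569 ≈ 14.182
Gain = 20 log₁₀(14.182) ≈ 23.03 dB
∠H = 85.71° − 45.00° = 40.71°

23.0 dB, 40.7°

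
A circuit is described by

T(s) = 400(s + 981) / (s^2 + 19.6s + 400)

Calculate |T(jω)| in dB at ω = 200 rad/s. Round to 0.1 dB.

20.1 dB

At s = jω = j200:
zero (s+981): 981 + j200 → |·| = √(981²+200²) = √1002361 ≈ 1001.2, ∠ = arctan(200/981) ≈ 11.52°
quadratic: (j200)² + 19.6·j200 + 400 = -39600 + j3920 → |·| ≈ 39794, ∠ ≈ 174.35°
|T| = 400 · 1001.2 / 39794 ≈ 10.064
Gain = 20 log₁₀(10.064) ≈ 20.06 dB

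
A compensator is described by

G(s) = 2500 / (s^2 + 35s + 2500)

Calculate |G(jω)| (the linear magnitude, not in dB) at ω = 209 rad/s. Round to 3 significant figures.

0.0598

At s = jω = j209:
quadratic: (j209)² + 35·j209 + 2500 = -41181 + j7315 → |·| ≈ 41826, ∠ ≈ 169.93°
|G| = 2500 / 41826 ≈ 0.059771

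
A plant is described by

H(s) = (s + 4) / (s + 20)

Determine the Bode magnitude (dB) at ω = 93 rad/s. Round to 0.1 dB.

Substitute s = j93:
Numerator: (j93) + 4 = 4 + j93
Denominator: (j93) + 20 = 20 + j93
|N| = √(4² + 93²) ≈ 93.086, ∠N ≈ 87.54°
|D| = √(20² + 93²) ≈ 95.126, ∠D ≈ 77.86°
|H| = 93.086 / 95.126 ≈ 0.97855
Gain = 20 log₁₀(0.97855) ≈ -0.19 dB

-0.2 dB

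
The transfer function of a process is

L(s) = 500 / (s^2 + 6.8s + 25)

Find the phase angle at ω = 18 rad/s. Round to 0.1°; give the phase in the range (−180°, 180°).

At s = jω = j18:
quadratic: (j18)² + 6.8·j18 + 25 = -299 + j122.4 → |·| ≈ 323.08, ∠ ≈ 157.74°
∠L = 0.00° − 157.74° = -157.74°

-157.7°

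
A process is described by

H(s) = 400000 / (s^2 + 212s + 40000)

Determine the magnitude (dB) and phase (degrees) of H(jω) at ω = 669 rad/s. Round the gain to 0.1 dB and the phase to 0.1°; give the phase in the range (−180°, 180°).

At s = jω = j669:
quadratic: (j669)² + 212·j669 + 40000 = -407561 + j141828 → |·| ≈ 4.3153e+05, ∠ ≈ 160.81°
|H| = 400000 / 4.3153e+05 ≈ 0.92693
Gain = 20 log₁₀(0.92693) ≈ -0.66 dB
∠H = 0.00° − 160.81° = -160.81°

-0.7 dB, -160.8°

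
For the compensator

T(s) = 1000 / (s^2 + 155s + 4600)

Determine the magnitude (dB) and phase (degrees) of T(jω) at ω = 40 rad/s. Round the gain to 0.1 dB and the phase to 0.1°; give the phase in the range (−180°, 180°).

Substitute s = j40:
Numerator: 1000 = 1000 + j0
Denominator: (j40)^2 + 155(j40) + 4600 = 3000 + j6200
|N| = √(1000² + 0²) ≈ 1000, ∠N ≈ 0.00°
|D| = √(3000² + 6200²) ≈ 6887.7, ∠D ≈ 64.18°
|T| = 1000 / 6887.7 ≈ 0.14519
Gain = 20 log₁₀(0.14519) ≈ -16.76 dB
∠T = 0.00° − 64.18° = -64.18°

-16.8 dB, -64.2°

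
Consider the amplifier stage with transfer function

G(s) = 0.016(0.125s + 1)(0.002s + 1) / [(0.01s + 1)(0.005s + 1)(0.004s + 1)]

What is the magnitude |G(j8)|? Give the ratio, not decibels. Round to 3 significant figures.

0.0225

At ω = 8 rad/s:
zero (1 + j8·0.125) = 1 + j1 → |·| ≈ 1.4142, ∠ ≈ 45.00°
zero (1 + j8·0.002) = 1 + j0.016 → |·| ≈ 1.0001, ∠ ≈ 0.92°
pole (1 + j8·0.01) = 1 + j0.08 → |·| ≈ 1.0032, ∠ ≈ 4.57°
pole (1 + j8·0.005) = 1 + j0.04 → |·| ≈ 1.0008, ∠ ≈ 2.29°
pole (1 + j8·0.004) = 1 + j0.032 → |·| ≈ 1.0005, ∠ ≈ 1.83°
|G| = 0.016 · 1.4142 · 1.0001 / (1.0032 · 1.0008 · 1.0005) ≈ 0.022528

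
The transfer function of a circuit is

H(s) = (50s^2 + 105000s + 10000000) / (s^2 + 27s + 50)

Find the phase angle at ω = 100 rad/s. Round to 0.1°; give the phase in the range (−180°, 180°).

Substitute s = j100:
Numerator: 50(j100)^2 + 105000(j100) + 10000000 = 9500000 + j10500000
Denominator: (j100)^2 + 27(j100) + 50 = -9950 + j2700
|N| = √(9500000² + 10500000²) ≈ 1.416e+07, ∠N ≈ 47.86°
|D| = √(9950² + 2700²) ≈ 10310, ∠D ≈ 164.82°
∠H = 47.86° − 164.82° = -116.96°

-117.0°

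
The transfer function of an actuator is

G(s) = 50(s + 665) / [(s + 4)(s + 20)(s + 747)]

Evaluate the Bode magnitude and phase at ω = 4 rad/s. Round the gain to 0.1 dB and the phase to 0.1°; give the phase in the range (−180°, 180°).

At s = jω = j4:
zero (s+665): 665 + j4 → |·| = √(665²+4²) = √442241 ≈ 665.01, ∠ = arctan(4/665) ≈ 0.34°
pole (s+4): 4 + j4 → |·| = √(4²+4²) = √32 ≈ 5.6569, ∠ = arctan(4/4) ≈ 45.00°
pole (s+20): 20 + j4 → |·| = √(20²+4²) = √416 ≈ 20.396, ∠ = arctan(4/20) ≈ 11.31°
pole (s+747): 747 + j4 → |·| = √(747²+4²) = √558025 ≈ 747.01, ∠ = arctan(4/747) ≈ 0.31°
|G| = 50 · 665.01 / 86189 ≈ 0.38579
Gain = 20 log₁₀(0.38579) ≈ -8.27 dB
∠G = 0.34° − 56.62° = -56.28°

-8.3 dB, -56.3°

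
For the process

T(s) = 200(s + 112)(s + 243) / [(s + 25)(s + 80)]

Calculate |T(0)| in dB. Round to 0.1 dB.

T(0) = 200·112·243 / (25·80) = 2721.6
20 log₁₀(2721.6) ≈ 68.70 dB

68.7 dB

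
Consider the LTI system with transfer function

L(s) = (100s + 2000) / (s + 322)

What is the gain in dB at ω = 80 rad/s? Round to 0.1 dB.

Substitute s = j80:
Numerator: 100(j80) + 2000 = 2000 + j8000
Denominator: (j80) + 322 = 322 + j80
|N| = √(2000² + 8000²) ≈ 8246.2, ∠N ≈ 75.96°
|D| = √(322² + 80²) ≈ 331.79, ∠D ≈ 13.95°
|L| = 8246.2 / 331.79 ≈ 24.854
Gain = 20 log₁₀(24.854) ≈ 27.91 dB

27.9 dB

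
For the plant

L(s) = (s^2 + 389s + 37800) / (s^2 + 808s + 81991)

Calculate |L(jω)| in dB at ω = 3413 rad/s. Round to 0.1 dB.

-0.2 dB

Substitute s = j3413:
Numerator: (j3413)^2 + 389(j3413) + 37800 = -11610769 + j1327657
Denominator: (j3413)^2 + 808(j3413) + 81991 = -11566578 + j2757704
|N| = √(11610769² + 1327657²) ≈ 1.1686e+07, ∠N ≈ 173.48°
|D| = √(11566578² + 2757704²) ≈ 1.1891e+07, ∠D ≈ 166.59°
|L| = 1.1686e+07 / 1.1891e+07 ≈ 0.98276
Gain = 20 log₁₀(0.98276) ≈ -0.15 dB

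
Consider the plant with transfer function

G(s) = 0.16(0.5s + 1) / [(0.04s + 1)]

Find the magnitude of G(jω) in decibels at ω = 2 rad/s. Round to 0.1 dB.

At ω = 2 rad/s:
zero (1 + j2·0.5) = 1 + j1 → |·| ≈ 1.4142, ∠ ≈ 45.00°
pole (1 + j2·0.04) = 1 + j0.08 → |·| ≈ 1.0032, ∠ ≈ 4.57°
|G| = 0.16 · 1.4142 / (1.0032) ≈ 0.22555
Gain = 20 log₁₀(0.22555) ≈ -12.94 dB

-12.9 dB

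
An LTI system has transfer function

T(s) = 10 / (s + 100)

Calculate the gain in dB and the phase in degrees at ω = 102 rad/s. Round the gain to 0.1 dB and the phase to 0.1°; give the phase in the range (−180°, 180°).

Substitute s = j102:
Numerator: 10 = 10 + j0
Denominator: (j102) + 100 = 100 + j102
|N| = √(10² + 0²) ≈ 10, ∠N ≈ 0.00°
|D| = √(100² + 102²) ≈ 142.84, ∠D ≈ 45.57°
|T| = 10 / 142.84 ≈ 0.070008
Gain = 20 log₁₀(0.070008) ≈ -23.10 dB
∠T = 0.00° − 45.57° = -45.57°

-23.1 dB, -45.6°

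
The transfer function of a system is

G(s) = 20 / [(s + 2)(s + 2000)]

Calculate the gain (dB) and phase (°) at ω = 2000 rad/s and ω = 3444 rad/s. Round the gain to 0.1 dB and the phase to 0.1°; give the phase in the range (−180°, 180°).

ω = 2000: -109.0 dB, -134.9°; ω = 3444: -116.7 dB, -149.8°

At s = jω = j2000:
pole (s+2): 2 + j2000 → |·| = √(2²+2000²) = √4000004 ≈ 2000, ∠ = arctan(2000/2) ≈ 89.94°
pole (s+2000): 2000 + j2000 → |·| = √(2000²+2000²) = √8000000 ≈ 2828.4, ∠ = arctan(2000/2000) ≈ 45.00°
|G| = 20 / 5.6568e+06 ≈ 3.5356e-06
Gain = 20 log₁₀(3.5356e-06) ≈ -109.03 dB
∠G = 0.00° − 134.94° = -134.94°

At s = jω = j3444:
pole (s+2): 2 + j3444 → |·| = √(2²+3444²) = √11861140 ≈ 3444, ∠ = arctan(3444/2) ≈ 89.97°
pole (s+2000): 2000 + j3444 → |·| = √(2000²+3444²) = √15861136 ≈ 3982.6, ∠ = arctan(3444/2000) ≈ 59.86°
|G| = 20 / 1.3716e+07 ≈ 1.4582e-06
Gain = 20 log₁₀(1.4582e-06) ≈ -116.72 dB
∠G = 0.00° − 149.83° = -149.83°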